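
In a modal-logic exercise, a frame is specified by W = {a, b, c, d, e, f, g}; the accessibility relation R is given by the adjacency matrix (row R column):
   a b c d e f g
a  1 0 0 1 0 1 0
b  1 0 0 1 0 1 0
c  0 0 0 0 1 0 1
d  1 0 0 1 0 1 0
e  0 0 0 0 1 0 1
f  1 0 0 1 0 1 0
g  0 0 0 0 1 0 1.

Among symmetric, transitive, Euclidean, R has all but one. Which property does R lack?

symmetric

Symmetric: no — b R a but not a R b.
Transitive: yes — every two-step R-path is closed by a direct edge.
Euclidean: yes — any two successors of a common world are R-related.
Only symmetric fails.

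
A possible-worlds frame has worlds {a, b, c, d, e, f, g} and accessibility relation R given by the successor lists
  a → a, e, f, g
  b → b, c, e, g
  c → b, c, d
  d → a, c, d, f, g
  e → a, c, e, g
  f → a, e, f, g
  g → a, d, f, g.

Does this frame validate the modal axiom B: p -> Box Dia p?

No

By correspondence theory, B is valid on a frame iff R is symmetric.
Symmetric: no — b R e but not e R b.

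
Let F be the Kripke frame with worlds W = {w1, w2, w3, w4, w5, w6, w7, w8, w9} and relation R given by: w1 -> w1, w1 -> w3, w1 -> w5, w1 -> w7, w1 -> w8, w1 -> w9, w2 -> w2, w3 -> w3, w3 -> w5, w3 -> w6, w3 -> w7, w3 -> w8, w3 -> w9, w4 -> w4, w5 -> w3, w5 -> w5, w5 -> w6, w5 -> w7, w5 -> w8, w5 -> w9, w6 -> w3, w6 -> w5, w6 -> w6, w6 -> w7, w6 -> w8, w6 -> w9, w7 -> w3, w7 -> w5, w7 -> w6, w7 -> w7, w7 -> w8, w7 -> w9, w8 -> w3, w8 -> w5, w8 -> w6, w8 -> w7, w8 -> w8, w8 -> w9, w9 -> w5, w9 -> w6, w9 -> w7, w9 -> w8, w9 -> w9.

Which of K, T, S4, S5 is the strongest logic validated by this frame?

T

Reflexive (axiom T): yes — every world is R-related to itself.
Transitive (axiom 4): no — w1 R w3 and w3 R w6, but not w1 R w6.
Euclidean (axiom 5): no — w1 R w9 and w1 R w3, but not w9 R w3.
So F validates K, T; S4 would additionally require R to be transitive. The strongest is T.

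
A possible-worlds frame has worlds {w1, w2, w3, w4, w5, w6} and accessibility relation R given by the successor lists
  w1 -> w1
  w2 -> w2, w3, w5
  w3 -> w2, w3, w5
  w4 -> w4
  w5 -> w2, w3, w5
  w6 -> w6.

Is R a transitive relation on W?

Yes

Transitive: yes — every two-step R-path is closed by a direct edge.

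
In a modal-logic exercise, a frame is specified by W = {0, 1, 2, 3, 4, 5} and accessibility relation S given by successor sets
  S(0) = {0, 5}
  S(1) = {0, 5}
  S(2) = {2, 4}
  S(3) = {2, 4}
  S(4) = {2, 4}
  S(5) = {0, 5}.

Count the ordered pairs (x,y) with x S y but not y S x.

Enumerating: (1,0), (1,5), (3,2), (3,4).

4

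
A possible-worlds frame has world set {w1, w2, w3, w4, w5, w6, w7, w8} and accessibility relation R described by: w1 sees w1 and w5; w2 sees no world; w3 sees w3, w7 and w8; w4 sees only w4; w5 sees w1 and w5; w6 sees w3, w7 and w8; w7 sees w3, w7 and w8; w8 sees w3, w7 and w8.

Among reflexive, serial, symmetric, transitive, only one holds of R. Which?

transitive

Reflexive: no — w2 is not related to itself.
Serial: no — w2 has no R-successor.
Symmetric: no — w6 R w3 but not w3 R w6.
Transitive: yes — every two-step R-path is closed by a direct edge.
Only transitive holds.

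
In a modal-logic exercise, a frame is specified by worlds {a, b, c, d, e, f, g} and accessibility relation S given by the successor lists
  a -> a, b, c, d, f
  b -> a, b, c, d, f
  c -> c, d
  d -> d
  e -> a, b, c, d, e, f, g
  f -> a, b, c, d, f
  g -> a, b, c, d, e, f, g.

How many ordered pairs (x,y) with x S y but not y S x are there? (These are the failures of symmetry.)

17

Enumerating: (a,c), (a,d), (b,c), (b,d), (c,d), (e,a), (e,b), (e,c), (e,d), (e,f), (f,c), (f,d), (g,a), (g,b), (g,c), (g,d), (g,f).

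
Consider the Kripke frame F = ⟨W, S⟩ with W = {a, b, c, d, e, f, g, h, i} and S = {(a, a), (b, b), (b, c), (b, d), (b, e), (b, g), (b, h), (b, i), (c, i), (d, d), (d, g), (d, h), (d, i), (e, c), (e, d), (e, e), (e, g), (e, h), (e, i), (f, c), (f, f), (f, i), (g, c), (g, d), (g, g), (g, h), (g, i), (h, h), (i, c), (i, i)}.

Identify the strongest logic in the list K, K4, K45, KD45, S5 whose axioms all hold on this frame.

Transitive (axiom 4): no — d S g and g S c, but not d S c.
Euclidean (axiom 5): no — b S c and b S d, but not c S d.
Serial (axiom D): yes — every world has a successor (e.g. a S a).
Reflexive (axiom T): no — c is not related to itself.
So F validates K; K4 would additionally require S to be transitive. The strongest is K.

K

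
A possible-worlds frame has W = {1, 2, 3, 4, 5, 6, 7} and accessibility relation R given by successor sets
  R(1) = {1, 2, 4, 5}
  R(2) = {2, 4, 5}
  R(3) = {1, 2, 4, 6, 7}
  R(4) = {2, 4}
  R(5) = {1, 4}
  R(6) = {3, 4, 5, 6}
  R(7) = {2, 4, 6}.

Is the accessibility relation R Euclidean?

No

Euclidean: no — 1 R 4 and 1 R 5, but not 4 R 5.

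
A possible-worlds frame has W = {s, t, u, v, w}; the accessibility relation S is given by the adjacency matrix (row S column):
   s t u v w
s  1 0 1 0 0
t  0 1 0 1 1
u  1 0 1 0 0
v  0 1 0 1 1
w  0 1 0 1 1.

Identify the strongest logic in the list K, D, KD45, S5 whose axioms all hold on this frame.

Serial (axiom D): yes — every world has a successor (e.g. s S s).
Euclidean (axiom 5): yes — any two successors of a common world are S-related.
Transitive (axiom 4): yes — every two-step S-path is closed by a direct edge.
Reflexive (axiom T): yes — every world is S-related to itself.
So F validates K, D, KD45, S5. The strongest is S5.

S5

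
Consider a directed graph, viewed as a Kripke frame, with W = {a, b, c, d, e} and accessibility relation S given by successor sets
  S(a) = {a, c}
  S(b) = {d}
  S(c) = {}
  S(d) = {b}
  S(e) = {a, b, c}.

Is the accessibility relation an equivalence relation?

Reflexive: no — b is not related to itself.
Symmetric: no — a S c but not c S a.
Transitive: no — e S b and b S d, but not e S d.
So S is not an equivalence relation.

No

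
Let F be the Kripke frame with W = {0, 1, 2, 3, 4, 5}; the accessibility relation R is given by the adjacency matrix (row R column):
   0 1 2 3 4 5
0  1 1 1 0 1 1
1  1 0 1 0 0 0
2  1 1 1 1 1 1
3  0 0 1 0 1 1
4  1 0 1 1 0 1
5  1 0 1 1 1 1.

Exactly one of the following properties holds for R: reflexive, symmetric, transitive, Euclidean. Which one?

Reflexive: no — 1 is not related to itself.
Symmetric: yes — every pair in R has its reverse in R.
Transitive: no — 0 R 2 and 2 R 3, but not 0 R 3.
Euclidean: no — 0 R 1 and 0 R 4, but not 1 R 4.
Only symmetric holds.

symmetric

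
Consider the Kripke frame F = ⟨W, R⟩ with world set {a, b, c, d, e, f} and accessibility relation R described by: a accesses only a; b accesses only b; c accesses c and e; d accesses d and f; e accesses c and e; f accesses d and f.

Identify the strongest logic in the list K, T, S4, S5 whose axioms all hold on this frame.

S5

Reflexive (axiom T): yes — every world is R-related to itself.
Transitive (axiom 4): yes — every two-step R-path is closed by a direct edge.
Euclidean (axiom 5): yes — any two successors of a common world are R-related.
So F validates K, T, S4, S5. The strongest is S5.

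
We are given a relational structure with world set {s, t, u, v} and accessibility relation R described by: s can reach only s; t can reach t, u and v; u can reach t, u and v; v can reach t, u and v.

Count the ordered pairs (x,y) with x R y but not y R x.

R is symmetric; there are no such tuples.

0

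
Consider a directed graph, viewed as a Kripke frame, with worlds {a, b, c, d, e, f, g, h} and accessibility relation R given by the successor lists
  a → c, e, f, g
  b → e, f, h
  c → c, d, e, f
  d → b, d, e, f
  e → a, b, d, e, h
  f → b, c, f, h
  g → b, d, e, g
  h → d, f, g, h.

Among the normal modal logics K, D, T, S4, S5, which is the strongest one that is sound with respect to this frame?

D

Serial (axiom D): yes — every world has a successor (e.g. a R c).
Reflexive (axiom T): no — a is not related to itself.
Transitive (axiom 4): no — a R c and c R d, but not a R d.
Euclidean (axiom 5): no — a R c and a R g, but not c R g.
So F validates K, D; T would additionally require R to be reflexive. The strongest is D.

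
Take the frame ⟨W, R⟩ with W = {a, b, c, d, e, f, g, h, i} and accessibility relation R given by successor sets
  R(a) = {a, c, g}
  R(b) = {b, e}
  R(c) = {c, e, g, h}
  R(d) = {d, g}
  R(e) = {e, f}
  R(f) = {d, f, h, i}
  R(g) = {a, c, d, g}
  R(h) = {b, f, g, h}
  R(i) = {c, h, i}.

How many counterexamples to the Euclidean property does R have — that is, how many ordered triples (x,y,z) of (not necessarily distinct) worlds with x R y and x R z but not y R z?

Enumerating: (a,c,a), (b,e,b), (c,e,c), (c,e,g), (c,e,h), (c,g,e), (c,g,h), (c,h,c), (c,h,e), (e,f,e), (f,d,f), (f,d,h), … and 21 more.
Total: 33.

33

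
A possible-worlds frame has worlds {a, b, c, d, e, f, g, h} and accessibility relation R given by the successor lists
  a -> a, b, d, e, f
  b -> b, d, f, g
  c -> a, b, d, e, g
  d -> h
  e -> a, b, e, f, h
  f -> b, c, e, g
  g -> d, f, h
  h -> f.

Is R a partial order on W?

Reflexive: no — c is not related to itself.
Transitive: no — a R b and b R g, but not a R g.
Antisymmetric: no — a R e and e R a with a ≠ e.
So R is not a partial order.

No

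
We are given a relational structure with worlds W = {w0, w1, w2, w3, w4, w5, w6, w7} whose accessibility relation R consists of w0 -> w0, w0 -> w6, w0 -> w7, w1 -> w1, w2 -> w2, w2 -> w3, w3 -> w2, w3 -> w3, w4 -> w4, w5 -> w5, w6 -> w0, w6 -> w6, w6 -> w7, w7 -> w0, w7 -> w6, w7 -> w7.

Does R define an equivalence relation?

Yes

Reflexive: yes — every world is R-related to itself.
Symmetric: yes — every pair in R has its reverse in R.
Transitive: yes — every two-step R-path is closed by a direct edge.
So R is an equivalence relation.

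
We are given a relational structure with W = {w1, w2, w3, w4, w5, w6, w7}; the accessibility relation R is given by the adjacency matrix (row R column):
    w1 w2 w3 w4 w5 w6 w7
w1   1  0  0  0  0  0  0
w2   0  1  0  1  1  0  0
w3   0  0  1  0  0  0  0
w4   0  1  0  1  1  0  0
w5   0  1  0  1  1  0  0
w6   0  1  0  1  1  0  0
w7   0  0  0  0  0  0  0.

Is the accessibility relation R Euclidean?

Yes

Euclidean: yes — any two successors of a common world are R-related.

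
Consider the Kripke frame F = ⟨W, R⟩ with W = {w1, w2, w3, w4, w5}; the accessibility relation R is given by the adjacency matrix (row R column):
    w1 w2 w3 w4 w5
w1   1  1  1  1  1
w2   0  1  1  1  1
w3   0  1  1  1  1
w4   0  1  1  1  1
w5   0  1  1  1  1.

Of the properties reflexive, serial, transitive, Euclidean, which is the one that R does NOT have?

Euclidean

Reflexive: yes — every world is R-related to itself.
Serial: yes — every world has a successor (e.g. w1 R w1).
Transitive: yes — every two-step R-path is closed by a direct edge.
Euclidean: no — w1 R w2 and w1 R w1, but not w2 R w1.
Only Euclidean fails.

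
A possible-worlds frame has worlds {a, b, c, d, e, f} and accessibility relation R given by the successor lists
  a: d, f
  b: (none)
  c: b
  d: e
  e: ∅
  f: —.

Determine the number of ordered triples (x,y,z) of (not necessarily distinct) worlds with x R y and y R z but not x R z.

Enumerating: (a,d,e).

1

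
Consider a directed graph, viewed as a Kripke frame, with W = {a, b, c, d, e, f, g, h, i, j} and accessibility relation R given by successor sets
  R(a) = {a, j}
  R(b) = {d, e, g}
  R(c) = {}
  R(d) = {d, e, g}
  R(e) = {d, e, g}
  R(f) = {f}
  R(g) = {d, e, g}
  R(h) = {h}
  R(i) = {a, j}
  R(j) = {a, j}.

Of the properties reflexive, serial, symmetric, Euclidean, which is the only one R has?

Reflexive: no — b is not related to itself.
Serial: no — c has no R-successor.
Symmetric: no — b R d but not d R b.
Euclidean: yes — any two successors of a common world are R-related.
Only Euclidean holds.

Euclidean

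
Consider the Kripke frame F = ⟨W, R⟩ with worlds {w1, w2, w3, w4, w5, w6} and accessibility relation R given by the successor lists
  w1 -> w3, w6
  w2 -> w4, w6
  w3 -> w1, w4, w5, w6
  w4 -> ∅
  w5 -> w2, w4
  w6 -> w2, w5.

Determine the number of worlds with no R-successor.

Enumerating: w4.

1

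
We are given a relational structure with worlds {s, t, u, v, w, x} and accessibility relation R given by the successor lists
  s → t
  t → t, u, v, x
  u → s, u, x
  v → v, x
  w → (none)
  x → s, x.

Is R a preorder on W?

No

Reflexive: no — s is not related to itself.
Transitive: no — s R t and t R u, but not s R u.
So R is not a preorder.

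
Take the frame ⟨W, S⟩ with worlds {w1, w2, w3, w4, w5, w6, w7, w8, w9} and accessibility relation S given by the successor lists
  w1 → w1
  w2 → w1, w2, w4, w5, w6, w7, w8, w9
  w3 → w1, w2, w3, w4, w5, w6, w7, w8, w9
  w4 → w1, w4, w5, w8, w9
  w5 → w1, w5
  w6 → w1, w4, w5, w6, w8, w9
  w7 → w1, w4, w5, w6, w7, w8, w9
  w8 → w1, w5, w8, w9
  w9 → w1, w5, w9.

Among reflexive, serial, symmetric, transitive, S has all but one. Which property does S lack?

Reflexive: yes — every world is S-related to itself.
Serial: yes — every world has a successor (e.g. w1 S w1).
Symmetric: no — w2 S w1 but not w1 S w2.
Transitive: yes — every two-step S-path is closed by a direct edge.
Only symmetric fails.

symmetric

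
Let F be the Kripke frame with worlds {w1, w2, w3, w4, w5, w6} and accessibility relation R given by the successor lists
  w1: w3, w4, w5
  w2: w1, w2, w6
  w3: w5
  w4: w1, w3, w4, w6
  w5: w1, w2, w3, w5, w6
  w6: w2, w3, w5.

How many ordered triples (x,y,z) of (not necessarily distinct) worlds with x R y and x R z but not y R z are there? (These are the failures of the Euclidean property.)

33

Enumerating: (w1,w3,w3), (w1,w3,w4), (w1,w4,w5), (w1,w5,w4), (w2,w1,w1), (w2,w1,w2), (w2,w1,w6), (w2,w6,w1), (w2,w6,w6), (w4,w1,w1), (w4,w1,w6), (w4,w3,w1), … and 21 more.
Total: 33.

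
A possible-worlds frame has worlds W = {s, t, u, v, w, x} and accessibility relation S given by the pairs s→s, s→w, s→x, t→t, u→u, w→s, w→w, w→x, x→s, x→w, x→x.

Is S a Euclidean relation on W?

Yes

Euclidean: yes — any two successors of a common world are S-related.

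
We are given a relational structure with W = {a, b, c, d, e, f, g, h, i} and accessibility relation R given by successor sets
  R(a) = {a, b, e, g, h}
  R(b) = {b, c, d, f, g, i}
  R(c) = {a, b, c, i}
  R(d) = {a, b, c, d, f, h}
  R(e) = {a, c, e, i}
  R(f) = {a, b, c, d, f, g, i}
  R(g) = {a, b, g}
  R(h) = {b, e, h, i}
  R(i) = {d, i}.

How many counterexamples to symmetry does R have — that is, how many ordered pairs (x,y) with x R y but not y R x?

Enumerating: (a,b), (a,h), (b,i), (c,a), (c,i), (d,a), (d,c), (d,h), (e,c), (e,i), (f,a), (f,c), (f,g), (f,i), (h,b), (h,e), (h,i), (i,d).

18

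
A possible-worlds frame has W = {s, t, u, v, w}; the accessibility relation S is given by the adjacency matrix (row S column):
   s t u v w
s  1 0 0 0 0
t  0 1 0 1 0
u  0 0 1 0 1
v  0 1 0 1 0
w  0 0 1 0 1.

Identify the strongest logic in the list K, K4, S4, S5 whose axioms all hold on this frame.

S5

Transitive (axiom 4): yes — every two-step S-path is closed by a direct edge.
Reflexive (axiom T): yes — every world is S-related to itself.
Euclidean (axiom 5): yes — any two successors of a common world are S-related.
So F validates K, K4, S4, S5. The strongest is S5.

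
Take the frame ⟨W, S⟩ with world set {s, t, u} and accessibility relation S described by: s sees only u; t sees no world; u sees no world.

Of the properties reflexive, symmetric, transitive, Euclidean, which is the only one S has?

transitive

Reflexive: no — s is not related to itself.
Symmetric: no — s S u but not u S s.
Transitive: yes — every two-step S-path is closed by a direct edge.
Euclidean: no — s S u and s S u, but not u S u.
Only transitive holds.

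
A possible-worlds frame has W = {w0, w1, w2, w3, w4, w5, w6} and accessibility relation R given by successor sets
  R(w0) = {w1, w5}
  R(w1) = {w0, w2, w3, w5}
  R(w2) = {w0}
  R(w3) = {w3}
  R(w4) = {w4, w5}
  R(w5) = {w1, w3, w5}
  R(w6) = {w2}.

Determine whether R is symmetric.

Symmetric: no — w0 R w5 but not w5 R w0.

No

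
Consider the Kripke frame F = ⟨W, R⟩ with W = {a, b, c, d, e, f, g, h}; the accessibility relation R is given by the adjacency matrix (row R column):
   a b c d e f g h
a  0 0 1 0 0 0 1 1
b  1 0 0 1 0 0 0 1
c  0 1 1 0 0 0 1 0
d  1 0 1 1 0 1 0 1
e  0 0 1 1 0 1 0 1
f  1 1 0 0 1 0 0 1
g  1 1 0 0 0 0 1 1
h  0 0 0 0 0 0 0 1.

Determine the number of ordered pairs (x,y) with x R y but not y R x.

19

Enumerating: (a,c), (a,h), (b,a), (b,d), (b,h), (c,b), (c,g), (d,a), (d,c), (d,f), (d,h), (e,c), … and 7 more.
Total: 19.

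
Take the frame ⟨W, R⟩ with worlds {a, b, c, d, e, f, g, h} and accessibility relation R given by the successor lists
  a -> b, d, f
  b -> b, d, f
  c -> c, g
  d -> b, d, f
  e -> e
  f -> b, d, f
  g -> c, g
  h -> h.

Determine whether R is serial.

Serial: yes — every world has a successor (e.g. a R b).

Yes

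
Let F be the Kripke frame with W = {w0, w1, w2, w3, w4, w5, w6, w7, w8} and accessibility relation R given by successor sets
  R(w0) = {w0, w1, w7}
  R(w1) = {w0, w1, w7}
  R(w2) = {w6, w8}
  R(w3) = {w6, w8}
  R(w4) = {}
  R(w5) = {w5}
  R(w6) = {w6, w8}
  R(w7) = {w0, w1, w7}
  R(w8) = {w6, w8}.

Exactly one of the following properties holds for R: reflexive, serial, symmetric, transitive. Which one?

Reflexive: no — w2 is not related to itself.
Serial: no — w4 has no R-successor.
Symmetric: no — w2 R w6 but not w6 R w2.
Transitive: yes — every two-step R-path is closed by a direct edge.
Only transitive holds.

transitive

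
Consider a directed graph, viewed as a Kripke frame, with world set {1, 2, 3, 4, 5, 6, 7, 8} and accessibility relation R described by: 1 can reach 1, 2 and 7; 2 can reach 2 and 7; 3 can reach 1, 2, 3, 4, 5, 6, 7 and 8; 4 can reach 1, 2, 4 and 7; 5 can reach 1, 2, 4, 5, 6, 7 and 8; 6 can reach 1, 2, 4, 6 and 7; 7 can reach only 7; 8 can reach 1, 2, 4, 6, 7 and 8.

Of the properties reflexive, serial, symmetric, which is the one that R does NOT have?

Reflexive: yes — every world is R-related to itself.
Serial: yes — every world has a successor (e.g. 1 R 1).
Symmetric: no — 1 R 2 but not 2 R 1.
Only symmetric fails.

symmetric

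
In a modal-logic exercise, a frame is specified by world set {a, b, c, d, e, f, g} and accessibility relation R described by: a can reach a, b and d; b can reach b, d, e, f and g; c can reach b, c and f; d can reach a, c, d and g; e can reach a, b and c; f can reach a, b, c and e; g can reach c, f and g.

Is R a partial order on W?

Reflexive: no — e is not related to itself.
Transitive: no — a R b and b R e, but not a R e.
Antisymmetric: no — a R d and d R a with a ≠ d.
So R is not a partial order.

No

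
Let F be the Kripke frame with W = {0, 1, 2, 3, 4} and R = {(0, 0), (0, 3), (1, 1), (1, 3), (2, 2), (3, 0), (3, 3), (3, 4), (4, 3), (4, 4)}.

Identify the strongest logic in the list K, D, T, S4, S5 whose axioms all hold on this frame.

Serial (axiom D): yes — every world has a successor (e.g. 0 R 0).
Reflexive (axiom T): yes — every world is R-related to itself.
Transitive (axiom 4): no — 0 R 3 and 3 R 4, but not 0 R 4.
Euclidean (axiom 5): no — 3 R 0 and 3 R 4, but not 0 R 4.
So F validates K, D, T; S4 would additionally require R to be transitive. The strongest is T.

T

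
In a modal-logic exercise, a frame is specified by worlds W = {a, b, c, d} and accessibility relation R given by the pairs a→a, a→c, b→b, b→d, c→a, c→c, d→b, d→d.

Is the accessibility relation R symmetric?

Yes

Symmetric: yes — every pair in R has its reverse in R.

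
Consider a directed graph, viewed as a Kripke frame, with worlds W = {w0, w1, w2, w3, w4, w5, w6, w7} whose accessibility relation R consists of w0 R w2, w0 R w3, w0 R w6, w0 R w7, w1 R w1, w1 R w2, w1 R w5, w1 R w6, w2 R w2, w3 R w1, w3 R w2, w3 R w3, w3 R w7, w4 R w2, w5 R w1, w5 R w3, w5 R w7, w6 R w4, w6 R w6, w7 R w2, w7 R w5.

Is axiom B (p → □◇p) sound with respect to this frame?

No

By correspondence theory, B is valid on a frame iff R is symmetric.
Symmetric: no — w0 R w2 but not w2 R w0.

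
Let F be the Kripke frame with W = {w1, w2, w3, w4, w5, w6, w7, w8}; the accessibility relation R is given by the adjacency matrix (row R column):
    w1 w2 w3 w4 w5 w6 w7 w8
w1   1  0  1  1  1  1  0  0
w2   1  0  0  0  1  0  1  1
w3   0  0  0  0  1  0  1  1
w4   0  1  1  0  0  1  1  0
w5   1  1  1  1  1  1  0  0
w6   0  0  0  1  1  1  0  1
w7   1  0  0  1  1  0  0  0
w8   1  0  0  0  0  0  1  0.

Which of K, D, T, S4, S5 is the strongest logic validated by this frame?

D

Serial (axiom D): yes — every world has a successor (e.g. w1 R w1).
Reflexive (axiom T): no — w2 is not related to itself.
Transitive (axiom 4): no — w1 R w3 and w3 R w7, but not w1 R w7.
Euclidean (axiom 5): no — w1 R w3 and w1 R w4, but not w3 R w4.
So F validates K, D; T would additionally require R to be reflexive. The strongest is D.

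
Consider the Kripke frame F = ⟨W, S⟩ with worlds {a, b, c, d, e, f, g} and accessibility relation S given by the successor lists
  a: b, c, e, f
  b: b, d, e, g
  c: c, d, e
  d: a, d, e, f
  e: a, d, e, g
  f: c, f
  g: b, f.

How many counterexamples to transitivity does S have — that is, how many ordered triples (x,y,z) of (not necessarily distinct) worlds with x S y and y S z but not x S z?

Enumerating: (a,b,d), (a,b,g), (a,c,d), (a,e,a), (a,e,d), (a,e,g), (b,d,a), (b,d,f), (b,e,a), (b,g,f), (c,d,a), (c,d,f), … and 18 more.
Total: 30.

30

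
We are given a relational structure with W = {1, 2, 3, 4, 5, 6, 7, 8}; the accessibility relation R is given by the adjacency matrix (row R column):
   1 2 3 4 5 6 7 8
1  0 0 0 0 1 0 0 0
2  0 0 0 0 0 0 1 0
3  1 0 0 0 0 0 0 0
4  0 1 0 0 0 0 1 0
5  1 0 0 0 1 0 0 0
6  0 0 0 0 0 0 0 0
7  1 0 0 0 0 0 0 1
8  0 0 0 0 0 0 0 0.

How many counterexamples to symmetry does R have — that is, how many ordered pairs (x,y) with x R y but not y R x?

Enumerating: (2,7), (3,1), (4,2), (4,7), (7,1), (7,8).

6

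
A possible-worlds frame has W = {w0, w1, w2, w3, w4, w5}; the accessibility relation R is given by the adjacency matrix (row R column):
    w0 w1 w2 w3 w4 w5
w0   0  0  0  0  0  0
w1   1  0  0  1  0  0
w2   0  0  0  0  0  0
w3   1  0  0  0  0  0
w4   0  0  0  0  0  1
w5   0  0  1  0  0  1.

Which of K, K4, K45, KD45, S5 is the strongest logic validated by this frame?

K

Transitive (axiom 4): no — w4 R w5 and w5 R w2, but not w4 R w2.
Euclidean (axiom 5): no — w1 R w0 and w1 R w3, but not w0 R w3.
Serial (axiom D): no — w0 has no R-successor.
Reflexive (axiom T): no — w0 is not related to itself.
So F validates K; K4 would additionally require R to be transitive. The strongest is K.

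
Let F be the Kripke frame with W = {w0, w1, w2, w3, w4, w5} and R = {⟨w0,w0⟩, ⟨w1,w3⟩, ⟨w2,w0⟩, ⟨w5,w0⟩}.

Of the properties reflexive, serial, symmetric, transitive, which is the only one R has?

Reflexive: no — w1 is not related to itself.
Serial: no — w3 has no R-successor.
Symmetric: no — w1 R w3 but not w3 R w1.
Transitive: yes — every two-step R-path is closed by a direct edge.
Only transitive holds.

transitive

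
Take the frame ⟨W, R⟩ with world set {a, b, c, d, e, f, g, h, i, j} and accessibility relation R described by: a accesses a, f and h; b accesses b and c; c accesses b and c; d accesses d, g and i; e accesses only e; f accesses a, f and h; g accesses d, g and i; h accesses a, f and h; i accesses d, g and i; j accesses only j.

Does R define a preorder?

Reflexive: yes — every world is R-related to itself.
Transitive: yes — every two-step R-path is closed by a direct edge.
So R is a preorder.

Yes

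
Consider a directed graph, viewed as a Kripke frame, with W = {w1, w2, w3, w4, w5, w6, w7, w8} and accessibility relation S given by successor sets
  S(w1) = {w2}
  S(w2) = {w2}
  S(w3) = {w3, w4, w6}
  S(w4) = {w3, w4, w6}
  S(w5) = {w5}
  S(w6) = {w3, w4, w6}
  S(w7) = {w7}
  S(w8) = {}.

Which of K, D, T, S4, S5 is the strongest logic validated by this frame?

K

Serial (axiom D): no — w8 has no S-successor.
Reflexive (axiom T): no — w1 is not related to itself.
Transitive (axiom 4): yes — every two-step S-path is closed by a direct edge.
Euclidean (axiom 5): yes — any two successors of a common world are S-related.
So F validates K; D would additionally require S to be serial. The strongest is K.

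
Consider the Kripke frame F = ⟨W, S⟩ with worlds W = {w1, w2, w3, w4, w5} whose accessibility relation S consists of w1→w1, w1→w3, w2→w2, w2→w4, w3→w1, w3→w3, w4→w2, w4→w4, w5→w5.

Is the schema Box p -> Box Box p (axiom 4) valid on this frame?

Yes

The schema 4 characterises exactly the transitive frames.
Transitive: yes — every two-step S-path is closed by a direct edge.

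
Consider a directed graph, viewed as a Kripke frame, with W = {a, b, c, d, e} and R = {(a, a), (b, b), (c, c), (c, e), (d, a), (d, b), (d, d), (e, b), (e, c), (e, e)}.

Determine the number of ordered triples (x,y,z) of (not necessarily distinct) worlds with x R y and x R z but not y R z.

7

Enumerating: (d,a,b), (d,a,d), (d,b,a), (d,b,d), (e,b,c), (e,b,e), (e,c,b).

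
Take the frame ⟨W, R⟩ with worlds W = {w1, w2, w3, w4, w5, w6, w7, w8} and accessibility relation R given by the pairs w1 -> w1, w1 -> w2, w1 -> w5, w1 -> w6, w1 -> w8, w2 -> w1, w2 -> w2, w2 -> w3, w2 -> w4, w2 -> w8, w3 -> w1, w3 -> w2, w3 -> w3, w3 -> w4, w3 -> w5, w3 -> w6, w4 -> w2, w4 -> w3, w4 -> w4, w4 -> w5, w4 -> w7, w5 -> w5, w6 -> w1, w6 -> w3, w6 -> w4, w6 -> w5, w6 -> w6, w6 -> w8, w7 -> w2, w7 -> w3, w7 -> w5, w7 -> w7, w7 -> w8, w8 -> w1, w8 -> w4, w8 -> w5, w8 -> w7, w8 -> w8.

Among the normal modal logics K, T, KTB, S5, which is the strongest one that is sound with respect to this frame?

Reflexive (axiom T): yes — every world is R-related to itself.
Symmetric (axiom B): no — w1 R w5 but not w5 R w1.
Euclidean (axiom 5): no — w1 R w2 and w1 R w5, but not w2 R w5.
So F validates K, T; KTB would additionally require R to be symmetric. The strongest is T.

T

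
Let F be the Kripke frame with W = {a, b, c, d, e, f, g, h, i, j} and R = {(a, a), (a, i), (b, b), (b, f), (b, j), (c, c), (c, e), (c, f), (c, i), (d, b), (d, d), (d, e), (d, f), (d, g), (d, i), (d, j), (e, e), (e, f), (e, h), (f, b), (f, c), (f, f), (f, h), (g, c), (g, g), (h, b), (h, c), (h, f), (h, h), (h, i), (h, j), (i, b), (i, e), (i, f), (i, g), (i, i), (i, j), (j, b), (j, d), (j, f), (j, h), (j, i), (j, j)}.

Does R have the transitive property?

No

Transitive: no — a R i and i R b, but not a R b.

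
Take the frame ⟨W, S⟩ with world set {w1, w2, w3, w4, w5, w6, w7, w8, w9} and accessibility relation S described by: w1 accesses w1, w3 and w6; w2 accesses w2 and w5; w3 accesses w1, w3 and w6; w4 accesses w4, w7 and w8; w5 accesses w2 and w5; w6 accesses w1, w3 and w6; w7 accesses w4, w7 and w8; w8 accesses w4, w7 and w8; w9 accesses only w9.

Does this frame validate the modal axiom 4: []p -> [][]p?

Yes

Axiom 4 corresponds to the accessibility relation being transitive.
Transitive: yes — every two-step S-path is closed by a direct edge.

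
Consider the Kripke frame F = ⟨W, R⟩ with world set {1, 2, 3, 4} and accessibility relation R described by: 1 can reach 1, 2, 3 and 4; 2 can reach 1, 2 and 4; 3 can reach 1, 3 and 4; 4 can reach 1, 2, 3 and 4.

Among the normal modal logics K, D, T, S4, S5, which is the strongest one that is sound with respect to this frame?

Serial (axiom D): yes — every world has a successor (e.g. 1 R 1).
Reflexive (axiom T): yes — every world is R-related to itself.
Transitive (axiom 4): no — 2 R 1 and 1 R 3, but not 2 R 3.
Euclidean (axiom 5): no — 1 R 2 and 1 R 3, but not 2 R 3.
So F validates K, D, T; S4 would additionally require R to be transitive. The strongest is T.

T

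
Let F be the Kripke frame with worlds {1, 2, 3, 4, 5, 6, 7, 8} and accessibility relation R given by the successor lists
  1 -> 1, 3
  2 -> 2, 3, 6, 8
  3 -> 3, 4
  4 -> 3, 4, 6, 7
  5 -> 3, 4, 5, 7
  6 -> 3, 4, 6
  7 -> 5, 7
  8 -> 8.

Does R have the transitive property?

No

Transitive: no — 1 R 3 and 3 R 4, but not 1 R 4.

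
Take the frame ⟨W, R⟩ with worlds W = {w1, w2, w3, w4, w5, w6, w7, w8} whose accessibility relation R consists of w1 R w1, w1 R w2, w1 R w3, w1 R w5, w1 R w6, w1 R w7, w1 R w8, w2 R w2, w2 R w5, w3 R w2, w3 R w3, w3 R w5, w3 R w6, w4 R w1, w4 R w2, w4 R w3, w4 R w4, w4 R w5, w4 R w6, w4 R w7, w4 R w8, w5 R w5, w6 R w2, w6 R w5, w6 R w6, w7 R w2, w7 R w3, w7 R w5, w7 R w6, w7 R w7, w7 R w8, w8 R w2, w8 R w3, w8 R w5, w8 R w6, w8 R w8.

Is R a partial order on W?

Reflexive: yes — every world is R-related to itself.
Transitive: yes — every two-step R-path is closed by a direct edge.
Antisymmetric: yes — no distinct pair is related both ways.
So R is a partial order.

Yes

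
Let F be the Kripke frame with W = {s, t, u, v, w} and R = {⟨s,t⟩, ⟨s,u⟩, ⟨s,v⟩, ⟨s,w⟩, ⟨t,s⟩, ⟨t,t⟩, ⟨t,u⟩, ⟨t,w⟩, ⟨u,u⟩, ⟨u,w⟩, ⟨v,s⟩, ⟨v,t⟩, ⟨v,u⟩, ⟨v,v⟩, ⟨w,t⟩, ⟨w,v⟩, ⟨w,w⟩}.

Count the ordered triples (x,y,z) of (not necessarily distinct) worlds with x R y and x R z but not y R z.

Enumerating: (s,t,v), (s,u,t), (s,u,v), (s,v,w), (s,w,u), (t,s,s), (t,u,s), (t,u,t), (t,w,s), (t,w,u), (u,w,u), (v,s,s), (v,t,v), (v,u,s), (v,u,t), (v,u,v), (w,t,v), (w,v,w).

18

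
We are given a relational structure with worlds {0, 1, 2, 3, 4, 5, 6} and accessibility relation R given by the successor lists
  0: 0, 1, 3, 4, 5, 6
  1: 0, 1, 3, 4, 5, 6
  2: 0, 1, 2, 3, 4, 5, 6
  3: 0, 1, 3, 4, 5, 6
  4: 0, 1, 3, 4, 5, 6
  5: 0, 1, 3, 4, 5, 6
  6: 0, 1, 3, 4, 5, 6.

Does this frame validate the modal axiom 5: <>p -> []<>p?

No

The schema 5 characterises exactly the Euclidean frames.
Euclidean: no — 2 R 0 and 2 R 2, but not 0 R 2.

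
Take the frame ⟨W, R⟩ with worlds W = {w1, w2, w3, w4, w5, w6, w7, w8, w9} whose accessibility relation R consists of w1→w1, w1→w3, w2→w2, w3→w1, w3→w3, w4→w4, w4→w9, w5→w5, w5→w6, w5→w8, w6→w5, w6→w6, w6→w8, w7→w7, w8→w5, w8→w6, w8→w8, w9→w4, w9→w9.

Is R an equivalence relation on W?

Yes

Reflexive: yes — every world is R-related to itself.
Symmetric: yes — every pair in R has its reverse in R.
Transitive: yes — every two-step R-path is closed by a direct edge.
So R is an equivalence relation.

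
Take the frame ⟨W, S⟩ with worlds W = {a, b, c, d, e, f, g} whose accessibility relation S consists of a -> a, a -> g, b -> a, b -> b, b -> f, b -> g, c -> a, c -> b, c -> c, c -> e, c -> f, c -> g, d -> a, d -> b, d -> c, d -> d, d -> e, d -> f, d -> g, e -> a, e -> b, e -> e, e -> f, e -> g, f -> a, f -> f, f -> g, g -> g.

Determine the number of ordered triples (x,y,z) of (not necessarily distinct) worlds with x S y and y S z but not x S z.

S is transitive; there are no such tuples.

0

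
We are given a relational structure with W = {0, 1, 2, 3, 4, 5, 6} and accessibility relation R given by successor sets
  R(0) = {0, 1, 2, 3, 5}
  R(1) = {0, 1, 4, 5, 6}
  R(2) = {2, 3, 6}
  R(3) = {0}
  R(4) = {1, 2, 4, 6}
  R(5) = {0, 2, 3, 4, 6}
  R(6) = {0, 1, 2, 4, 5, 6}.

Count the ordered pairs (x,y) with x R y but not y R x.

Enumerating: (0,2), (1,5), (2,3), (4,2), (5,2), (5,3), (5,4), (6,0).

8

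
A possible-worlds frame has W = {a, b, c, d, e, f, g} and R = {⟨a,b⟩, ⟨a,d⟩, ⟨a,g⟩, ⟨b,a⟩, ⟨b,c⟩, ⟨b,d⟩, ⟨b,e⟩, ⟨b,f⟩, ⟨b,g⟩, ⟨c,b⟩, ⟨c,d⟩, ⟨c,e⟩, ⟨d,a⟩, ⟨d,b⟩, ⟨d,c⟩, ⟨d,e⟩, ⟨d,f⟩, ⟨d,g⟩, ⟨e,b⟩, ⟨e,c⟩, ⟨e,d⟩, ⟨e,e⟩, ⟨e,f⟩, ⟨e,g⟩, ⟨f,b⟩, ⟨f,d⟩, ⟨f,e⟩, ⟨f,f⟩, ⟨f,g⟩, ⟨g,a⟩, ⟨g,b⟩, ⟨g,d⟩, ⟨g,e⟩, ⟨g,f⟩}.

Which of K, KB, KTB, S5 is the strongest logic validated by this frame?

KB

Symmetric (axiom B): yes — every pair in R has its reverse in R.
Reflexive (axiom T): no — a is not related to itself.
Euclidean (axiom 5): no — b R a and b R c, but not a R c.
So F validates K, KB; KTB would additionally require R to be reflexive. The strongest is KB.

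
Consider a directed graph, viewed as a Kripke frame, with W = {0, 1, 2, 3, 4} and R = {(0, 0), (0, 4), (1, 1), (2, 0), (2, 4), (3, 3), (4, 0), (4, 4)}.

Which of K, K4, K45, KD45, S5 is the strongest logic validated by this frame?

KD45

Transitive (axiom 4): yes — every two-step R-path is closed by a direct edge.
Euclidean (axiom 5): yes — any two successors of a common world are R-related.
Serial (axiom D): yes — every world has a successor (e.g. 0 R 0).
Reflexive (axiom T): no — 2 is not related to itself.
So F validates K, K4, K45, KD45; S5 would additionally require R to be reflexive. The strongest is KD45.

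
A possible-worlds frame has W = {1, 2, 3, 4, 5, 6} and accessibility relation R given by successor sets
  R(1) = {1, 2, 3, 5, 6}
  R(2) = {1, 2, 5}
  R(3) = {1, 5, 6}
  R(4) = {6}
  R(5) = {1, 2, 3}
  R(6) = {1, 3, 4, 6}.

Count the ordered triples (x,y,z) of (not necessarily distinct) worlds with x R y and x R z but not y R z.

Enumerating: (1,2,3), (1,2,6), (1,3,2), (1,3,3), (1,5,5), (1,5,6), (1,6,2), (1,6,5), (2,5,5), (3,5,5), (3,5,6), (3,6,5), … and 9 more.
Total: 21.

21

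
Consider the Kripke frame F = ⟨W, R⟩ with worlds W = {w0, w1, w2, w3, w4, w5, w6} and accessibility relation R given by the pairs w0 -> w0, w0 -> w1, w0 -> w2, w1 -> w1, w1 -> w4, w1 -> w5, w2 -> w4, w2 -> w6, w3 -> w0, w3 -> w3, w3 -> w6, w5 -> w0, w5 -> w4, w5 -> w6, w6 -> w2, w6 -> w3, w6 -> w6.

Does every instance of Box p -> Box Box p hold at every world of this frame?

Axiom 4 corresponds to the accessibility relation being transitive.
Transitive: no — w0 R w1 and w1 R w4, but not w0 R w4.

No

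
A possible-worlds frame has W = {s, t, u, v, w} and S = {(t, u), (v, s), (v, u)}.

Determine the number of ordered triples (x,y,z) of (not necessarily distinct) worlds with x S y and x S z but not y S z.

Enumerating: (t,u,u), (v,s,s), (v,s,u), (v,u,s), (v,u,u).

5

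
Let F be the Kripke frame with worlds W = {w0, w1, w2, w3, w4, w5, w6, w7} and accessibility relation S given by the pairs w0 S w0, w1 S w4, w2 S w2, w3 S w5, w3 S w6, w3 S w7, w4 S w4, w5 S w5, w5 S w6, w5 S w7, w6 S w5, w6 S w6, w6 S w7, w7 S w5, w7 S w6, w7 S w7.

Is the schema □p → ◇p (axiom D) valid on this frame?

The schema D characterises exactly the serial frames.
Serial: yes — every world has a successor (e.g. w0 S w0).

Yes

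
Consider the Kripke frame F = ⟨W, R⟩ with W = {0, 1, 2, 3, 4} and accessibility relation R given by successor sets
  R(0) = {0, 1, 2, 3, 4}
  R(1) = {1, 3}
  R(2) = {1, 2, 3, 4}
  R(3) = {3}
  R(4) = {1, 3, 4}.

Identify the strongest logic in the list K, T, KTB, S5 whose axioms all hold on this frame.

T

Reflexive (axiom T): yes — every world is R-related to itself.
Symmetric (axiom B): no — 0 R 1 but not 1 R 0.
Euclidean (axiom 5): no — 0 R 1 and 0 R 2, but not 1 R 2.
So F validates K, T; KTB would additionally require R to be symmetric. The strongest is T.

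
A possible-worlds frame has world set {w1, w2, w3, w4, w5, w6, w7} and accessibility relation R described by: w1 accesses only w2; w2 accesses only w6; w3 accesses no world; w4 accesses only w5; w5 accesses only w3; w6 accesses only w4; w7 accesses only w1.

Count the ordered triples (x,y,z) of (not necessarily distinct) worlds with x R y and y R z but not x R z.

Enumerating: (w1,w2,w6), (w2,w6,w4), (w4,w5,w3), (w6,w4,w5), (w7,w1,w2).

5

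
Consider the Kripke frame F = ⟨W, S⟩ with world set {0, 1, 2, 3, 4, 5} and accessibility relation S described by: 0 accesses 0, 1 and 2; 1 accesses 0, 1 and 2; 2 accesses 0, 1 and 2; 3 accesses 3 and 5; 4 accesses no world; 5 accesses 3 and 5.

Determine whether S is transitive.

Yes

Transitive: yes — every two-step S-path is closed by a direct edge.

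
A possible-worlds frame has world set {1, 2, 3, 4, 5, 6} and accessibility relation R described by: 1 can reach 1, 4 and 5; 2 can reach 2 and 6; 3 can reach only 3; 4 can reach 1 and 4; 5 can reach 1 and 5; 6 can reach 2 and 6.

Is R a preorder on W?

Reflexive: yes — every world is R-related to itself.
Transitive: no — 4 R 1 and 1 R 5, but not 4 R 5.
So R is not a preorder.

No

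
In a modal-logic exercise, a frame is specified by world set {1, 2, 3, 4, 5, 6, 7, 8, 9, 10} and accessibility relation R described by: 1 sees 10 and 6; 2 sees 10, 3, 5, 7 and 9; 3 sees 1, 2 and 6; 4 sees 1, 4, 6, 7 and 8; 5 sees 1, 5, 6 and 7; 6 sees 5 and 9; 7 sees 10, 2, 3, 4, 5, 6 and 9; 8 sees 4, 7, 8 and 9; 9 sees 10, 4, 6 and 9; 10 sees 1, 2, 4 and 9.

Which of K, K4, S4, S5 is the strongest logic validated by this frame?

K

Transitive (axiom 4): no — 1 R 10 and 10 R 2, but not 1 R 2.
Reflexive (axiom T): no — 1 is not related to itself.
Euclidean (axiom 5): no — 1 R 10 and 1 R 6, but not 10 R 6.
So F validates K; K4 would additionally require R to be transitive. The strongest is K.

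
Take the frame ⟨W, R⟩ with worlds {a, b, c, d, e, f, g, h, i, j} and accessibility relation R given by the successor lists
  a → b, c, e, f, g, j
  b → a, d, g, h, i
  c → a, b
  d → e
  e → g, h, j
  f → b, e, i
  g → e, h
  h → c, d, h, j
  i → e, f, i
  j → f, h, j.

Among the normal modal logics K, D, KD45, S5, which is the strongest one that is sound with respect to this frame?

D

Serial (axiom D): yes — every world has a successor (e.g. a R b).
Euclidean (axiom 5): no — a R b and a R c, but not b R c.
Transitive (axiom 4): no — a R b and b R d, but not a R d.
Reflexive (axiom T): no — a is not related to itself.
So F validates K, D; KD45 would additionally require R to be Euclidean and transitive. The strongest is D.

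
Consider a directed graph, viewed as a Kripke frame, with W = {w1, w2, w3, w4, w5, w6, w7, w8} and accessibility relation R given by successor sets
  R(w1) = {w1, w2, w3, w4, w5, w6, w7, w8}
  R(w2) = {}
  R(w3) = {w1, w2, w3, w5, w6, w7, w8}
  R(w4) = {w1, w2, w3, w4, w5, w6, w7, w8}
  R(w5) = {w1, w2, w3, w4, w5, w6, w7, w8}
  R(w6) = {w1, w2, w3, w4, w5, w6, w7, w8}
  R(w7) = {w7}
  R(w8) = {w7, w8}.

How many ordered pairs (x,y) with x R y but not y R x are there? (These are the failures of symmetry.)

Enumerating: (w1,w2), (w1,w7), (w1,w8), (w3,w2), (w3,w7), (w3,w8), (w4,w2), (w4,w3), (w4,w7), (w4,w8), (w5,w2), (w5,w7), (w5,w8), (w6,w2), (w6,w7), (w6,w8), (w8,w7).

17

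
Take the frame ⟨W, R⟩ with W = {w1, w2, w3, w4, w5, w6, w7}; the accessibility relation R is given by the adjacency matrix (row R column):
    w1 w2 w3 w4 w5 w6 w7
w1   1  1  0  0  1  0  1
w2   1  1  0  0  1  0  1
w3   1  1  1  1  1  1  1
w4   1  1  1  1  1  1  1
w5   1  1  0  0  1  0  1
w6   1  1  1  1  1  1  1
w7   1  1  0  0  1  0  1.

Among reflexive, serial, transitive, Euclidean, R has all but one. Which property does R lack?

Euclidean

Reflexive: yes — every world is R-related to itself.
Serial: yes — every world has a successor (e.g. w1 R w1).
Transitive: yes — every two-step R-path is closed by a direct edge.
Euclidean: no — w3 R w1 and w3 R w4, but not w1 R w4.
Only Euclidean fails.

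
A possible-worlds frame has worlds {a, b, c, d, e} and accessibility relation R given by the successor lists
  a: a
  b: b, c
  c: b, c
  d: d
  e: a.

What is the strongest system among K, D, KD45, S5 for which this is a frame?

KD45

Serial (axiom D): yes — every world has a successor (e.g. a R a).
Euclidean (axiom 5): yes — any two successors of a common world are R-related.
Transitive (axiom 4): yes — every two-step R-path is closed by a direct edge.
Reflexive (axiom T): no — e is not related to itself.
So F validates K, D, KD45; S5 would additionally require R to be reflexive. The strongest is KD45.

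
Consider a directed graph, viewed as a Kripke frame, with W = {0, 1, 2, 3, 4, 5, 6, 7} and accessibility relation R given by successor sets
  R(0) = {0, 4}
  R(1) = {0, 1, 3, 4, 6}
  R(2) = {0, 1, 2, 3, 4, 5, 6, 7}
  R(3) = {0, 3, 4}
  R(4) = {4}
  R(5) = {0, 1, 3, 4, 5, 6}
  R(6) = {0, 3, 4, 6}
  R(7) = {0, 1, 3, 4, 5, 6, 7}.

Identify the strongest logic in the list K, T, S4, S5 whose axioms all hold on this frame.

S4

Reflexive (axiom T): yes — every world is R-related to itself.
Transitive (axiom 4): yes — every two-step R-path is closed by a direct edge.
Euclidean (axiom 5): no — 1 R 0 and 1 R 3, but not 0 R 3.
So F validates K, T, S4; S5 would additionally require R to be Euclidean. The strongest is S4.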